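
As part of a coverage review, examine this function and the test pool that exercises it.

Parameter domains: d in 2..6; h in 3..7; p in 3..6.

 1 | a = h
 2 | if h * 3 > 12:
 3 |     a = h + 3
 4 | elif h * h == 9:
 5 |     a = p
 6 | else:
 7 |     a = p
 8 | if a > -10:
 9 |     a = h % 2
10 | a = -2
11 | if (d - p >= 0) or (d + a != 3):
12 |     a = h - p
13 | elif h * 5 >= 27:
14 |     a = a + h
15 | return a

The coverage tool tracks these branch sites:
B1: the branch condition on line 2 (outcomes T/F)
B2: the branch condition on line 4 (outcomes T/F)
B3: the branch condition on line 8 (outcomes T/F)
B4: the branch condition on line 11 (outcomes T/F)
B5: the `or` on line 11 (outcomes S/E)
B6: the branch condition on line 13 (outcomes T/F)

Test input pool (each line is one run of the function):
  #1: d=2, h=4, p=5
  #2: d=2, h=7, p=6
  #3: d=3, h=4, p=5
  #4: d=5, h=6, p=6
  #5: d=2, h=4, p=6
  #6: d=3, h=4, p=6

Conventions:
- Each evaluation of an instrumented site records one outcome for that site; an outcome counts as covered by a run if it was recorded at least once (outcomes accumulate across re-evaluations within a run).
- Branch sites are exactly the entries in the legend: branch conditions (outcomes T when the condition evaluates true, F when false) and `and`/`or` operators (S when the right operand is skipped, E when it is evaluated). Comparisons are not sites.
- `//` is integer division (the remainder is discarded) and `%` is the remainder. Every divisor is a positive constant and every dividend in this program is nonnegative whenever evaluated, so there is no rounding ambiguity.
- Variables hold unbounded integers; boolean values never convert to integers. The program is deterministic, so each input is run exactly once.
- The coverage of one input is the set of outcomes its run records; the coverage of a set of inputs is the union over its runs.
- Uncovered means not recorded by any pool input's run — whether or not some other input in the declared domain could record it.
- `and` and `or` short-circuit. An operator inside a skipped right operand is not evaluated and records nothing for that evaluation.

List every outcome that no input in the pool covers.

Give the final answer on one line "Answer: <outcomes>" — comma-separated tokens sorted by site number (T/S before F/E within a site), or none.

#1 (d=2, h=4, p=5) -> B1->F, B2->F, B3->T, B5->E, B4->T; covered: B1=F, B2=F, B3=T, B4=T, B5=E
#2 (d=2, h=7, p=6) -> B1->T, B3->T, B5->E, B4->T; covered: B1=T, B3=T, B4=T, B5=E
#3 (d=3, h=4, p=5) -> B1->F, B2->F, B3->T, B5->E, B4->T; covered: B1=F, B2=F, B3=T, B4=T, B5=E
#4 (d=5, h=6, p=6) -> B1->T, B3->T, B5->E, B4->F, B6->T; covered: B1=T, B3=T, B4=F, B5=E, B6=T
#5 (d=2, h=4, p=6) -> B1->F, B2->F, B3->T, B5->E, B4->T; covered: B1=F, B2=F, B3=T, B4=T, B5=E
#6 (d=3, h=4, p=6) -> B1->F, B2->F, B3->T, B5->E, B4->T; covered: B1=F, B2=F, B3=T, B4=T, B5=E
union over the pool: B1=T, B1=F, B2=F, B3=T, B4=T, B4=F, B5=E, B6=T
uncovered (4 of 12): B2=T, B3=F, B5=S, B6=F

Answer: B2=T, B3=F, B5=S, B6=F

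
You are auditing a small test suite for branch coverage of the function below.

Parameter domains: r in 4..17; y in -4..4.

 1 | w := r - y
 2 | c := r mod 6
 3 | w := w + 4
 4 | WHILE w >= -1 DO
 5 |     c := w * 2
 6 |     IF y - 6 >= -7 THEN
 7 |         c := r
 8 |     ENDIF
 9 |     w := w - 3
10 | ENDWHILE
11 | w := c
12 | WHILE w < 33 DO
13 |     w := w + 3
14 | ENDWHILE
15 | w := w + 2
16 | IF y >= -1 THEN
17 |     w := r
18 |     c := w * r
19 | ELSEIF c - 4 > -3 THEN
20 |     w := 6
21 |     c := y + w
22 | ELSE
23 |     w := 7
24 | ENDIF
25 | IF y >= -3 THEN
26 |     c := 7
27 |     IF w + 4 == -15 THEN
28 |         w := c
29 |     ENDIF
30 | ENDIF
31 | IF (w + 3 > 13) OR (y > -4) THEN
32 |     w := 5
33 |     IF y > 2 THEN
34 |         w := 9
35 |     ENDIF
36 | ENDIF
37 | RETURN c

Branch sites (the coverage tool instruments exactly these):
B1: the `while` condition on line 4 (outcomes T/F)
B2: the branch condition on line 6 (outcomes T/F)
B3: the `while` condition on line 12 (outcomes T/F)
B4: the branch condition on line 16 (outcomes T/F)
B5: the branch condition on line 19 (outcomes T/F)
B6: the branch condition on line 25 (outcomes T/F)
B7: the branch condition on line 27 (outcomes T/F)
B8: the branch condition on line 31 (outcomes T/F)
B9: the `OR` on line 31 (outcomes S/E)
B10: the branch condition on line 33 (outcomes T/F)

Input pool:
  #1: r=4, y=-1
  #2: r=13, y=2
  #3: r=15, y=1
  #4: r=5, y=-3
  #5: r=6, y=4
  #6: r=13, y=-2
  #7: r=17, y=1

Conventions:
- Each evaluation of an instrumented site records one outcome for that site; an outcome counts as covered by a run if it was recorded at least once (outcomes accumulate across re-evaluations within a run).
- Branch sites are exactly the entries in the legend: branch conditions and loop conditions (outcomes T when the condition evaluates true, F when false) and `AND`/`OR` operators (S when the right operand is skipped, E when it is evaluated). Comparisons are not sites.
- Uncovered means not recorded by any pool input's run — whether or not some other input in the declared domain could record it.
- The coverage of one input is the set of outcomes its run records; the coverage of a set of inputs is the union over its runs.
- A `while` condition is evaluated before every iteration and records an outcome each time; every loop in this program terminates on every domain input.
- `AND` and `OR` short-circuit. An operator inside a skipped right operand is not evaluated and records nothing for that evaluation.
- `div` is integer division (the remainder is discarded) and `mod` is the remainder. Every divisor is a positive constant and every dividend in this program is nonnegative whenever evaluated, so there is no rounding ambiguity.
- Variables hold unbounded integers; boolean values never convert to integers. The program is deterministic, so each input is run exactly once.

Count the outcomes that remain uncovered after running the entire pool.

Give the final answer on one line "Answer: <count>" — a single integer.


input #1, r=4, y=-1: events B1->T, B2->T, B1->T, B2->T, B1->T, B2->T, B1->T, B2->T, B1->F, B3->T, B3->T, B3->T, B3->T, B3->T, ...; outcomes B1=T, B1=F, B2=T, B3=T, B3=F, B4=T, B6=T, B7=F, B8=T, B9=E, B10=F
input #2, r=13, y=2: events B1->T, B2->T, B1->T, B2->T, B1->T, B2->T, B1->T, B2->T, B1->T, B2->T, B1->T, B2->T, B1->F, B3->T, ...; outcomes B1=T, B1=F, B2=T, B3=T, B3=F, B4=T, B6=T, B7=F, B8=T, B9=S, B10=F
input #3, r=15, y=1: events B1->T, B2->T, B1->T, B2->T, B1->T, B2->T, B1->T, B2->T, B1->T, B2->T, B1->T, B2->T, B1->T, B2->T, ...; outcomes B1=T, B1=F, B2=T, B3=T, B3=F, B4=T, B6=T, B7=F, B8=T, B9=S, B10=F
input #4, r=5, y=-3: events B1->T, B2->F, B1->T, B2->F, B1->T, B2->F, B1->T, B2->F, B1->T, B2->F, B1->F, B3->T, B3->T, B3->T, ...; outcomes B1=T, B1=F, B2=F, B3=T, B3=F, B4=F, B5=F, B6=T, B7=F, B8=T, B9=E, B10=F
input #5, r=6, y=4: events B1->T, B2->T, B1->T, B2->T, B1->T, B2->T, B1->F, B3->T, B3->T, B3->T, B3->T, B3->T, B3->T, B3->T, ...; outcomes B1=T, B1=F, B2=T, B3=T, B3=F, B4=T, B6=T, B7=F, B8=T, B9=E, B10=T
input #6, r=13, y=-2: events B1->T, B2->F, B1->T, B2->F, B1->T, B2->F, B1->T, B2->F, B1->T, B2->F, B1->T, B2->F, B1->T, B2->F, ...; outcomes B1=T, B1=F, B2=F, B3=T, B3=F, B4=F, B5=T, B6=T, B7=F, B8=T, B9=E, B10=F
input #7, r=17, y=1: events B1->T, B2->T, B1->T, B2->T, B1->T, B2->T, B1->T, B2->T, B1->T, B2->T, B1->T, B2->T, B1->T, B2->T, ...; outcomes B1=T, B1=F, B2=T, B3=T, B3=F, B4=T, B6=T, B7=F, B8=T, B9=S, B10=F
union over the pool: B1=T, B1=F, B2=T, B2=F, B3=T, B3=F, B4=T, B4=F, B5=T, B5=F, B6=T, B7=F, B8=T, B9=S, B9=E, B10=T, B10=F
uncovered (3 of 20): B6=F, B7=T, B8=F
Answer: 3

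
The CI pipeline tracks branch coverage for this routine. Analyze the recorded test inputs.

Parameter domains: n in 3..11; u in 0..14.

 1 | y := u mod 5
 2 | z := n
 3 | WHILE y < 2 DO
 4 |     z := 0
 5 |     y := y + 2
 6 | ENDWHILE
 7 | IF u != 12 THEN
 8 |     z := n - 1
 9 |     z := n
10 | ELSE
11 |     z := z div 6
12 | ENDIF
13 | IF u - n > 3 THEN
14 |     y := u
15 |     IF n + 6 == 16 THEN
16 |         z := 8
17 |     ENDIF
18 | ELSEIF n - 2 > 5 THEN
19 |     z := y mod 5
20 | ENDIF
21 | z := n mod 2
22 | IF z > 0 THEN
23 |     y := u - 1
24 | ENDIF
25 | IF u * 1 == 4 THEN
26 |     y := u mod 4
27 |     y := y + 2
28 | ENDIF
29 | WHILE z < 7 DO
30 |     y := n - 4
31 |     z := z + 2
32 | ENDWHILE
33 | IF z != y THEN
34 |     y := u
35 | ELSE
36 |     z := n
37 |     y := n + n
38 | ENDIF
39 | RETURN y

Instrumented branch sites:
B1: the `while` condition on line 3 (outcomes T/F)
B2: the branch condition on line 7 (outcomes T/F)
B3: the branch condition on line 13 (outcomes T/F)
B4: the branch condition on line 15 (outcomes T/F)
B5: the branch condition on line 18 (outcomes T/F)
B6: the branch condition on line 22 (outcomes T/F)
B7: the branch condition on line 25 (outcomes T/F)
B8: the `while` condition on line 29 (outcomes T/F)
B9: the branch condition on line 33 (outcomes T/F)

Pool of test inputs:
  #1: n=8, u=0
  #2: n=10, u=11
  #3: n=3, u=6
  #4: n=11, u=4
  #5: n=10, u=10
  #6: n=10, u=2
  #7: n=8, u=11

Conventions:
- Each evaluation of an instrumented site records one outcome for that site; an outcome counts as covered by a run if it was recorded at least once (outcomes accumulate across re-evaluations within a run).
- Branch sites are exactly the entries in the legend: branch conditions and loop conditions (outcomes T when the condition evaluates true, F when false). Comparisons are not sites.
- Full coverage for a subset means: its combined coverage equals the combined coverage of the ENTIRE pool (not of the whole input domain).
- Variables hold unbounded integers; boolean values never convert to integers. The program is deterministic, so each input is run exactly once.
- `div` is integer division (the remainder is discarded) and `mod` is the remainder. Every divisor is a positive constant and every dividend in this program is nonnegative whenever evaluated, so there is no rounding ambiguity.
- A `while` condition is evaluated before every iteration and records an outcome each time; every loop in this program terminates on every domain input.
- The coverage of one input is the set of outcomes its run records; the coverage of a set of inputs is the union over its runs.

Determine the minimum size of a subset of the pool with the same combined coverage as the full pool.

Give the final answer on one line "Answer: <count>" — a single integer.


run #1 (n=8, u=0) runs B1->T, B1->F, B2->T, B3->F, B5->T, B6->F, B7->F, B8->T, B8->T, B8->T, B8->T, B8->F, B9->T; records B1=T, B1=F, B2=T, B3=F, B5=T, B6=F, B7=F, B8=T, B8=F, B9=T
run #2 (n=10, u=11) runs B1->T, B1->F, B2->T, B3->F, B5->T, B6->F, B7->F, B8->T, B8->T, B8->T, B8->T, B8->F, B9->T; records B1=T, B1=F, B2=T, B3=F, B5=T, B6=F, B7=F, B8=T, B8=F, B9=T
run #3 (n=3, u=6) runs B1->T, B1->F, B2->T, B3->F, B5->F, B6->T, B7->F, B8->T, B8->T, B8->T, B8->F, B9->T; records B1=T, B1=F, B2=T, B3=F, B5=F, B6=T, B7=F, B8=T, B8=F, B9=T
run #4 (n=11, u=4) runs B1->F, B2->T, B3->F, B5->T, B6->T, B7->T, B8->T, B8->T, B8->T, B8->F, B9->F; records B1=F, B2=T, B3=F, B5=T, B6=T, B7=T, B8=T, B8=F, B9=F
run #5 (n=10, u=10) runs B1->T, B1->F, B2->T, B3->F, B5->T, B6->F, B7->F, B8->T, B8->T, B8->T, B8->T, B8->F, B9->T; records B1=T, B1=F, B2=T, B3=F, B5=T, B6=F, B7=F, B8=T, B8=F, B9=T
run #6 (n=10, u=2) runs B1->F, B2->T, B3->F, B5->T, B6->F, B7->F, B8->T, B8->T, B8->T, B8->T, B8->F, B9->T; records B1=F, B2=T, B3=F, B5=T, B6=F, B7=F, B8=T, B8=F, B9=T
run #7 (n=8, u=11) runs B1->T, B1->F, B2->T, B3->F, B5->T, B6->F, B7->F, B8->T, B8->T, B8->T, B8->T, B8->F, B9->T; records B1=T, B1=F, B2=T, B3=F, B5=T, B6=F, B7=F, B8=T, B8=F, B9=T
together the pool reaches 14 outcomes: B1=T, B1=F, B2=T, B3=F, B5=T, B5=F, B6=T, B6=F, B7=T, B7=F, B8=T, B8=F, B9=T, B9=F
checked all size-1 subsets: none covers 14 outcomes (max 10/14)
checked all size-2 subsets: none covers 14 outcomes (max 13/14)
the canonical winner is {1, 3, 4}: size 3, full 14-outcome coverage, earliest index list among size-3 covers
Answer: 3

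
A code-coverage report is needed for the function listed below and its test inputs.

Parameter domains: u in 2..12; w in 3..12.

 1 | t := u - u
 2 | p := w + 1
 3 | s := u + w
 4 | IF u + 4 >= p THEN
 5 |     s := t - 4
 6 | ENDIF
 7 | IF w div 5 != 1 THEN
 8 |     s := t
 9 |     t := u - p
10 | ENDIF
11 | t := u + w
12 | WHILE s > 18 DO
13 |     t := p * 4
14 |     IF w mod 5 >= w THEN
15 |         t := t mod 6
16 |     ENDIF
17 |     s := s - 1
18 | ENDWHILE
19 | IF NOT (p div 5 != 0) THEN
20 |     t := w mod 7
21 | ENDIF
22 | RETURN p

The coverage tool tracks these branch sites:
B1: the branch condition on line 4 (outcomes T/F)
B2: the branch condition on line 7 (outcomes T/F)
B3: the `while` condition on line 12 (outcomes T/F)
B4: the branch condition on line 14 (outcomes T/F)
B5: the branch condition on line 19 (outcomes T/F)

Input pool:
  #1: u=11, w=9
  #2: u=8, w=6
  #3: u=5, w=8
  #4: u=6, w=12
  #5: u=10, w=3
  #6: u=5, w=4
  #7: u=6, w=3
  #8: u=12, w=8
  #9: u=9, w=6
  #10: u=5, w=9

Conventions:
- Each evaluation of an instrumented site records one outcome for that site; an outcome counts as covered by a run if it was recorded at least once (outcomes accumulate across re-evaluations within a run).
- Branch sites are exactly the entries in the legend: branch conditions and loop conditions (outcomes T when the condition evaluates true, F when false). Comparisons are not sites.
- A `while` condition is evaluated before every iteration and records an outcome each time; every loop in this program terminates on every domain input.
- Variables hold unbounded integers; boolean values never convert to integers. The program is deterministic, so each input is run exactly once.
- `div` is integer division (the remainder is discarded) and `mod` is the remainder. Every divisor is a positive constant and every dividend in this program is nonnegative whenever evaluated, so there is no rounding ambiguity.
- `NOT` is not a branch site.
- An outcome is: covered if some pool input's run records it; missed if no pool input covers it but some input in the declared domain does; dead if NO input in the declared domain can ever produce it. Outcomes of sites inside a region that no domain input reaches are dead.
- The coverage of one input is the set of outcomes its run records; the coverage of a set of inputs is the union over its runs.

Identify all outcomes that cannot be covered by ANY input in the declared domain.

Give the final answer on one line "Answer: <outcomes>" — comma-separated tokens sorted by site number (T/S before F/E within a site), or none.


exhaustive pass over the 110-input domain:
  B3=T: never recorded by any domain input -> dead
  B4=T: never recorded by any domain input -> dead
  B4=F: never recorded by any domain input -> dead
  reachable outcomes have witnesses, e.g. B1=T (e.g. u=2, w=3), B1=F (e.g. u=2, w=6), B2=T (e.g. u=2, w=3), B2=F (e.g. u=2, w=5)
Answer: B3=T, B4=T, B4=F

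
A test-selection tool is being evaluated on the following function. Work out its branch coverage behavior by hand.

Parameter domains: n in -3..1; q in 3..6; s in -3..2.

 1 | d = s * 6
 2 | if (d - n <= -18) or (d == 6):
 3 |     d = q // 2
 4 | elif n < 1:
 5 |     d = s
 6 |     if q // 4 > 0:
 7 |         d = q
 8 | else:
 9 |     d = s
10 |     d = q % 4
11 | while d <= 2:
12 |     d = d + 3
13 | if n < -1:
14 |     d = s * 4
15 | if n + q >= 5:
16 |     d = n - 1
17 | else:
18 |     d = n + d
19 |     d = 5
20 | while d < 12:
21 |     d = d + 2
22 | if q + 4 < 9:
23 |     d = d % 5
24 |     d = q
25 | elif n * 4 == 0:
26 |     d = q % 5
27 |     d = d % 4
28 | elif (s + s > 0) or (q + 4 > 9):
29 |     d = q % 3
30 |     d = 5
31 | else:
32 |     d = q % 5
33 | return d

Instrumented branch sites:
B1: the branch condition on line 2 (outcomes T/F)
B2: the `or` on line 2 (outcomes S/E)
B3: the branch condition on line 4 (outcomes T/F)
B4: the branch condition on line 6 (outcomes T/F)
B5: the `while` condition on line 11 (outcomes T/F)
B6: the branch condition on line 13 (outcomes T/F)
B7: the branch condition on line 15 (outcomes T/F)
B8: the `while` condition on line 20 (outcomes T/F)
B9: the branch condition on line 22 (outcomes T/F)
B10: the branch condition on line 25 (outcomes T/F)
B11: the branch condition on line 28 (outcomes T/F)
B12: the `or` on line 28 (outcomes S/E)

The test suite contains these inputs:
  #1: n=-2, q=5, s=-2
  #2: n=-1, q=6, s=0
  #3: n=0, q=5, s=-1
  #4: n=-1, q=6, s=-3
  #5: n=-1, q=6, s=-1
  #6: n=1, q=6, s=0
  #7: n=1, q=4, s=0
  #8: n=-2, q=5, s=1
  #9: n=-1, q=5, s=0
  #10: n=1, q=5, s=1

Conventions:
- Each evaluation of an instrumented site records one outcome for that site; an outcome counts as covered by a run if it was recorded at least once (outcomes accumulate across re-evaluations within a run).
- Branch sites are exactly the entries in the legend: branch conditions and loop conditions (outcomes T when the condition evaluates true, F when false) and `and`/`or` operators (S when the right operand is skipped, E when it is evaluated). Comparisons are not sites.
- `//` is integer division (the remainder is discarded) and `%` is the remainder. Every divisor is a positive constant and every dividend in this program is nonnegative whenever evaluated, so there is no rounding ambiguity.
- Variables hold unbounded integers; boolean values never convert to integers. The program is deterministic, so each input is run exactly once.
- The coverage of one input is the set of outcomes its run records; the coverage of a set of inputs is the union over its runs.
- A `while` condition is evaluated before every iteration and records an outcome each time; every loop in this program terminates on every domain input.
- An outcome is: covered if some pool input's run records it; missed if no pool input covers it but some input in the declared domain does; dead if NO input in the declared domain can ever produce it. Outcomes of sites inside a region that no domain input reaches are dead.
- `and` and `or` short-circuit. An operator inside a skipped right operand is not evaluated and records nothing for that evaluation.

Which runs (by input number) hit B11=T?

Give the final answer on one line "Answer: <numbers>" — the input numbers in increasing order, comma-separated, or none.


input #1 (n=-2, q=5, s=-2): never hits B11=T
input #2 (n=-1, q=6, s=0): hits B11=T
input #3 (n=0, q=5, s=-1): never hits B11=T
input #4 (n=-1, q=6, s=-3): hits B11=T
input #5 (n=-1, q=6, s=-1): hits B11=T
input #6 (n=1, q=6, s=0): hits B11=T
input #7 (n=1, q=4, s=0): never hits B11=T
input #8 (n=-2, q=5, s=1): hits B11=T
input #9 (n=-1, q=5, s=0): never hits B11=T
input #10 (n=1, q=5, s=1): hits B11=T
Answer: 2, 4, 5, 6, 8, 10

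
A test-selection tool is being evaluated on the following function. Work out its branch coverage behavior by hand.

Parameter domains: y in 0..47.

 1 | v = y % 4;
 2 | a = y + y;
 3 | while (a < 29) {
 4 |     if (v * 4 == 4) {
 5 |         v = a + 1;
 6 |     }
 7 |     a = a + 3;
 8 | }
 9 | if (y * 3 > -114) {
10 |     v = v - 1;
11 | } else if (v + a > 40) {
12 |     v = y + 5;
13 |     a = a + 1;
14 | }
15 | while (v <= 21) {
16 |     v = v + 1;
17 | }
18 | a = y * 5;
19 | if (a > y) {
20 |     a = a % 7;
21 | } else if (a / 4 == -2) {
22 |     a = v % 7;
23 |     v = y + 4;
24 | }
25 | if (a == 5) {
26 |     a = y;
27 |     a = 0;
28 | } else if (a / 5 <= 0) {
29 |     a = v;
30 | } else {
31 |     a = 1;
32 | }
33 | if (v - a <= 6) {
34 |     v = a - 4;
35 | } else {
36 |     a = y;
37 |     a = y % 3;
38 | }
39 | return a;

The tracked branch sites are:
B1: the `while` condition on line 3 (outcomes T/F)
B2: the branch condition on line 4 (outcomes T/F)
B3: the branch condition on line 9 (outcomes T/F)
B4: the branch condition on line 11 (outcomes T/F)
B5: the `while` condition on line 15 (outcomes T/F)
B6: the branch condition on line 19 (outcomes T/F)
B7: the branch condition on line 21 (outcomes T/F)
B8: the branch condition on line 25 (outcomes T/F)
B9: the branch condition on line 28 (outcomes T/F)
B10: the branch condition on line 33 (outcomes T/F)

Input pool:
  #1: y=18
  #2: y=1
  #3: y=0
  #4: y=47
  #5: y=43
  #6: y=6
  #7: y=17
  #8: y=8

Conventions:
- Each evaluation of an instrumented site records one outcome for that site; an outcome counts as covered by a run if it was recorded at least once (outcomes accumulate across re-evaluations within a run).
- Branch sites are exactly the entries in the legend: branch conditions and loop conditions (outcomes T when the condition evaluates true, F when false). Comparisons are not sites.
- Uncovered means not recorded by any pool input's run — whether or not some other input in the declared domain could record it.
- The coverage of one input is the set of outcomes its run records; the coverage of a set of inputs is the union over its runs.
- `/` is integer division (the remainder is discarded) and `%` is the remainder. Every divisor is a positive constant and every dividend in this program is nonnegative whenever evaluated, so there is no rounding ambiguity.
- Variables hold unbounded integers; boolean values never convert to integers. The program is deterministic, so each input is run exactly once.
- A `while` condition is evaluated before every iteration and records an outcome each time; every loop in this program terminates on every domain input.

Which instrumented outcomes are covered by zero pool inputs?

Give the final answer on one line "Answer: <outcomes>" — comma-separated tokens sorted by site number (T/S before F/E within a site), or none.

input #1, y=18: outcomes B1=F, B3=T, B5=T, B5=F, B6=T, B8=F, B9=F, B10=F
input #2, y=1: outcomes B1=T, B1=F, B2=T, B2=F, B3=T, B5=T, B5=F, B6=T, B8=T, B10=F
input #3, y=0: outcomes B1=T, B1=F, B2=F, B3=T, B5=T, B5=F, B6=F, B7=F, B8=F, B9=T, B10=T
input #4, y=47: outcomes B1=F, B3=T, B5=T, B5=F, B6=T, B8=F, B9=T, B10=T
input #5, y=43: outcomes B1=F, B3=T, B5=T, B5=F, B6=T, B8=T, B10=F
input #6, y=6: outcomes B1=T, B1=F, B2=F, B3=T, B5=T, B5=F, B6=T, B8=F, B9=T, B10=T
input #7, y=17: outcomes B1=F, B3=T, B5=T, B5=F, B6=T, B8=F, B9=T, B10=T
input #8, y=8: outcomes B1=T, B1=F, B2=F, B3=T, B5=T, B5=F, B6=T, B8=T, B10=F
union over the pool: B1=T, B1=F, B2=T, B2=F, B3=T, B5=T, B5=F, B6=T, B6=F, B7=F, B8=T, B8=F, B9=T, B9=F, B10=T, B10=F
uncovered (4 of 20): B3=F, B4=T, B4=F, B7=T

Answer: B3=F, B4=T, B4=F, B7=T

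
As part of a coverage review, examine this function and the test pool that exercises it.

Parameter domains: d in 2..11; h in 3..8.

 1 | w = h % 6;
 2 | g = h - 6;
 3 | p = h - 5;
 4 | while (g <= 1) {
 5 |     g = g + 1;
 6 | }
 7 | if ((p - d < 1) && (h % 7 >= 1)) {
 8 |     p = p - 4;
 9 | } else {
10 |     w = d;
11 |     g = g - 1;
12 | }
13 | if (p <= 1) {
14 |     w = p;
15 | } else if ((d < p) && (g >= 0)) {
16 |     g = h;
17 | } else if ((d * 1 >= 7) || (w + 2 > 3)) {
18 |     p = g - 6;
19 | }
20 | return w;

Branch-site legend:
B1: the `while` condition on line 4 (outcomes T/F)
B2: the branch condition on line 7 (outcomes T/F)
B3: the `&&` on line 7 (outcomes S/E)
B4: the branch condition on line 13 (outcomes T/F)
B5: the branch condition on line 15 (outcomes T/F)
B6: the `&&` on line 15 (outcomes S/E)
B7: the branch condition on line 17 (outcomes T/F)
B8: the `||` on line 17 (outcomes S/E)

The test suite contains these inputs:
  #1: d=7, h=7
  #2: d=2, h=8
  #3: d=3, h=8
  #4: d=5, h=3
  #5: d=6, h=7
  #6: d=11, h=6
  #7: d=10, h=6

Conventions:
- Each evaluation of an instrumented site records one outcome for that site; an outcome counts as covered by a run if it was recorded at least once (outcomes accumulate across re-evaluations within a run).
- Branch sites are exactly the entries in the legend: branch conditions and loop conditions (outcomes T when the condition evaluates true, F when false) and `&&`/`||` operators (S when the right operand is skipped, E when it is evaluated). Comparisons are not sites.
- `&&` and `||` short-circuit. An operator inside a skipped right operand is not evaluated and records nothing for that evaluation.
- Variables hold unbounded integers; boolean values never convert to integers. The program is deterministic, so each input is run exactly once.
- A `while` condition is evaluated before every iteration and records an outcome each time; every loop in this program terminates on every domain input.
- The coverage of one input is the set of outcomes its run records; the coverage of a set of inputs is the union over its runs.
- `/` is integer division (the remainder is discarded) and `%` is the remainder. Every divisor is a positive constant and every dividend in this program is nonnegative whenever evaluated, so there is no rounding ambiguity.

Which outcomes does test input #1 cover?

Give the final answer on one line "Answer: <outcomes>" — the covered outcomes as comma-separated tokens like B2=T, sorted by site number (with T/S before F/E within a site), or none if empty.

Tracing the run of input #1 (d=7, h=7):
  B1->T, B1->F, B3->E, B2->F, B4->F, B6->S, B5->F, B8->S, B7->T
as a set, this run covers: B1=T, B1=F, B2=F, B3=E, B4=F, B5=F, B6=S, B7=T, B8=S

Answer: B1=T, B1=F, B2=F, B3=E, B4=F, B5=F, B6=S, B7=T, B8=S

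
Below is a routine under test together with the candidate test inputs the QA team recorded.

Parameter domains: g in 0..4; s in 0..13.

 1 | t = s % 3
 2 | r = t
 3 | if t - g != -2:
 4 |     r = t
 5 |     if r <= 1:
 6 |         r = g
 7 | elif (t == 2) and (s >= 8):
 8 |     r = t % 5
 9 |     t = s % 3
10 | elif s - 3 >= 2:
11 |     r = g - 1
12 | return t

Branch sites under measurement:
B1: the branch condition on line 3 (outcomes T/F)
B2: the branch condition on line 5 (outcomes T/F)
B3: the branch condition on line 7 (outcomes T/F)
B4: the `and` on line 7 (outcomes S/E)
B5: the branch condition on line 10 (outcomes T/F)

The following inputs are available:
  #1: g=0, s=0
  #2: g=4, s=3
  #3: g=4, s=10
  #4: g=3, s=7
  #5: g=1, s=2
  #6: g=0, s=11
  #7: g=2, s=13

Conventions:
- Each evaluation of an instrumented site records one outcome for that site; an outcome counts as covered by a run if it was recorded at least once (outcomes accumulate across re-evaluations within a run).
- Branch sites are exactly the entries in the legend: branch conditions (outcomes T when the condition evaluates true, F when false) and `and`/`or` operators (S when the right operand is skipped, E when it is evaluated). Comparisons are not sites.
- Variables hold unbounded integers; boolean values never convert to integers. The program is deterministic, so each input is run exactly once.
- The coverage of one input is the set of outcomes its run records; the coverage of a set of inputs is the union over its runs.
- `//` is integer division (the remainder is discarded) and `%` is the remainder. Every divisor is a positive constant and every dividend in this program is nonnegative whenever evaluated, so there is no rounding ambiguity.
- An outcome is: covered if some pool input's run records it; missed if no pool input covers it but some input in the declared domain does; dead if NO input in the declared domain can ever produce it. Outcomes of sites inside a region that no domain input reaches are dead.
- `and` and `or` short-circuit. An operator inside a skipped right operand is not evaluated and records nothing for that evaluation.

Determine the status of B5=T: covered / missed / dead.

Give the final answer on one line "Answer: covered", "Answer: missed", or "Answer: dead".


B5=T is recorded by pool input(s) 4 -> covered
Answer: covered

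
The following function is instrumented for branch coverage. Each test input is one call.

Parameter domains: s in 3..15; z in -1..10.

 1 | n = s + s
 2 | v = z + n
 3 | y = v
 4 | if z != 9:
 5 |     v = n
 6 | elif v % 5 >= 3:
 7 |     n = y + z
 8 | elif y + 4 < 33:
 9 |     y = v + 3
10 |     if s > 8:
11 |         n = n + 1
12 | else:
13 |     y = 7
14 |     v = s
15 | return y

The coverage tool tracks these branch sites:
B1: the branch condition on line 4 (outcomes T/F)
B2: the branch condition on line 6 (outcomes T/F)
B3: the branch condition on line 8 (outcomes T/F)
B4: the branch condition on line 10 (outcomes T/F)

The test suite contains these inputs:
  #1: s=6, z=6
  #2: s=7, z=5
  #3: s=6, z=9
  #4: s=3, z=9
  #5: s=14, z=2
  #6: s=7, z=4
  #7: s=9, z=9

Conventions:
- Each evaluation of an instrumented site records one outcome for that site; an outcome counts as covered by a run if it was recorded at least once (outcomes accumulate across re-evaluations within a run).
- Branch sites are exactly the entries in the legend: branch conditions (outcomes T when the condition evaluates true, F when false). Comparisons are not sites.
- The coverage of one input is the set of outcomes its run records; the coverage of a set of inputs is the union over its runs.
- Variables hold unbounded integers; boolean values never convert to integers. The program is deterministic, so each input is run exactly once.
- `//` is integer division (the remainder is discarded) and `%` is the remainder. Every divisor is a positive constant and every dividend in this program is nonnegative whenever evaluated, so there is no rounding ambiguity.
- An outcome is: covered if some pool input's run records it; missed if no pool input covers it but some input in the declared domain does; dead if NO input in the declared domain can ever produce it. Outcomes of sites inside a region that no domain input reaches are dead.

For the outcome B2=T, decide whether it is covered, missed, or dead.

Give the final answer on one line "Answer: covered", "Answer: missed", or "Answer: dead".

no pool input records B2=T
but domain input (s=5, z=9) does record it -> reachable, so missed

Answer: missed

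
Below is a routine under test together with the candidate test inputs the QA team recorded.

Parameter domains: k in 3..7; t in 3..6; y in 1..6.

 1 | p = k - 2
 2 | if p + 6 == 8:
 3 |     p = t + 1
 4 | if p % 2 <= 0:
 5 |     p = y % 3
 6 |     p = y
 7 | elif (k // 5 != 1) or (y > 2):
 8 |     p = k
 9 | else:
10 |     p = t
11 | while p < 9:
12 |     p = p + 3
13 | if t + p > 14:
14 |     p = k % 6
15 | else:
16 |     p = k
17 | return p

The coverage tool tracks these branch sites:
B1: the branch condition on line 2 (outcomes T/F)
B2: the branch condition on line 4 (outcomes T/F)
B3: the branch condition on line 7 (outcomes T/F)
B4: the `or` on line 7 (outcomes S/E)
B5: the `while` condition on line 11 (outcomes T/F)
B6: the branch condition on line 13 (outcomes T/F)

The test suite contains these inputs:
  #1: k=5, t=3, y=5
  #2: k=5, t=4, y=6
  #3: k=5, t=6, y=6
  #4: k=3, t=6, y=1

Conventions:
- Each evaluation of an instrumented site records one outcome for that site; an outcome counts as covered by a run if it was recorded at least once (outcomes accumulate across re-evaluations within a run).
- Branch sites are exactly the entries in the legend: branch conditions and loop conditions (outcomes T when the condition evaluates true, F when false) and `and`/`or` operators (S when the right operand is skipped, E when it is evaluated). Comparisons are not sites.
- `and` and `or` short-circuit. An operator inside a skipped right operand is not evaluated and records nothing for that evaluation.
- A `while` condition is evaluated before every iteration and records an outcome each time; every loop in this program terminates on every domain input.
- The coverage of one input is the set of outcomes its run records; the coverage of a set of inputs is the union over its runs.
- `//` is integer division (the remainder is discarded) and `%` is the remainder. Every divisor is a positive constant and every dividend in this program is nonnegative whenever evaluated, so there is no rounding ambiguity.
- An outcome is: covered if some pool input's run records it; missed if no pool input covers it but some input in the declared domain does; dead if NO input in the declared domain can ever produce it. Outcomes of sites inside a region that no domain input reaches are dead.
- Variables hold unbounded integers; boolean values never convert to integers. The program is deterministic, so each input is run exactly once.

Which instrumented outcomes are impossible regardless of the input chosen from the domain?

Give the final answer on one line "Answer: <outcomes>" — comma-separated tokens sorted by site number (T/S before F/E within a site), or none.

exhaustive pass over the 120-input domain:
  reachable outcomes have witnesses, e.g. B1=T (e.g. k=4, t=3, y=1), B1=F (e.g. k=3, t=3, y=1), B2=T (e.g. k=4, t=3, y=1), B2=F (e.g. k=3, t=3, y=1)

Answer: none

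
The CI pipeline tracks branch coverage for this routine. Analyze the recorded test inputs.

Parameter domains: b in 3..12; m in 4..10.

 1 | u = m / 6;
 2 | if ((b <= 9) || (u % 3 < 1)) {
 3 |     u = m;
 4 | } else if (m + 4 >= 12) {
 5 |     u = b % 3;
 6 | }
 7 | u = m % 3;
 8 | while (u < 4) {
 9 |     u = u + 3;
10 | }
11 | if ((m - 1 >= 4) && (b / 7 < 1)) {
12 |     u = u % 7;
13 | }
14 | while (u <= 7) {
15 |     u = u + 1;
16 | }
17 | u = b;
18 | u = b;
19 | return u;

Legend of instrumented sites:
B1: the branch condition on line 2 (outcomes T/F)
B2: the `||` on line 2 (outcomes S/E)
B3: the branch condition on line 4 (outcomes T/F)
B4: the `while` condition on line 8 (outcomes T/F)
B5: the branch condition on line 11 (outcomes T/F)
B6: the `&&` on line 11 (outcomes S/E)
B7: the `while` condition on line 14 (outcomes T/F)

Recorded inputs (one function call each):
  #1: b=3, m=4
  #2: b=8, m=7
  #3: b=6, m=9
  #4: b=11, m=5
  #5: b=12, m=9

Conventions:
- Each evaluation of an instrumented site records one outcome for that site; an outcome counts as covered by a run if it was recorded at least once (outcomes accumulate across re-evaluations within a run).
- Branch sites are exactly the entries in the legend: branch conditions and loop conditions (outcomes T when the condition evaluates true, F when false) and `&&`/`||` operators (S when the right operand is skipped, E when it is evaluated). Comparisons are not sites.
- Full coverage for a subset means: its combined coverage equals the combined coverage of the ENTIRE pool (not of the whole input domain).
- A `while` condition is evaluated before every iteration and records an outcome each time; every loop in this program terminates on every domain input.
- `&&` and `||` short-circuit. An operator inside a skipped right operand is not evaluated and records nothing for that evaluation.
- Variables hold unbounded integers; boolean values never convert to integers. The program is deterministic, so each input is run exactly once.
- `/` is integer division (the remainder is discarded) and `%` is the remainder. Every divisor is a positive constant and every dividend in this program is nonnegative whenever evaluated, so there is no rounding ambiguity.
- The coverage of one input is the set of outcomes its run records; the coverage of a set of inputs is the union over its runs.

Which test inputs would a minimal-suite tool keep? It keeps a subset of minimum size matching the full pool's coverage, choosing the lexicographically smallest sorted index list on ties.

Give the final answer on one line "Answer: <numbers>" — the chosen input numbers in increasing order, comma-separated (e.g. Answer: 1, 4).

run #1 (b=3, m=4) records B1=T, B2=S, B4=T, B4=F, B5=F, B6=S, B7=T, B7=F
run #2 (b=8, m=7) records B1=T, B2=S, B4=T, B4=F, B5=F, B6=E, B7=T, B7=F
run #3 (b=6, m=9) records B1=T, B2=S, B4=T, B4=F, B5=T, B6=E, B7=T, B7=F
run #4 (b=11, m=5) records B1=T, B2=E, B4=T, B4=F, B5=F, B6=E, B7=T, B7=F
run #5 (b=12, m=9) records B1=F, B2=E, B3=T, B4=T, B4=F, B5=F, B6=E, B7=T, B7=F
pool-wide coverage (13 outcomes): B1=T, B1=F, B2=S, B2=E, B3=T, B4=T, B4=F, B5=T, B5=F, B6=S, B6=E, B7=T, B7=F
every size-1 subset falls short of the 13 outcomes (best: 9/13)
every size-2 subset falls short of the 13 outcomes (best: 12/13)
size 3: inputs {1, 3, 5} cover all 13 outcomes, and no lexicographically smaller subset of this size does

Answer: 1, 3, 5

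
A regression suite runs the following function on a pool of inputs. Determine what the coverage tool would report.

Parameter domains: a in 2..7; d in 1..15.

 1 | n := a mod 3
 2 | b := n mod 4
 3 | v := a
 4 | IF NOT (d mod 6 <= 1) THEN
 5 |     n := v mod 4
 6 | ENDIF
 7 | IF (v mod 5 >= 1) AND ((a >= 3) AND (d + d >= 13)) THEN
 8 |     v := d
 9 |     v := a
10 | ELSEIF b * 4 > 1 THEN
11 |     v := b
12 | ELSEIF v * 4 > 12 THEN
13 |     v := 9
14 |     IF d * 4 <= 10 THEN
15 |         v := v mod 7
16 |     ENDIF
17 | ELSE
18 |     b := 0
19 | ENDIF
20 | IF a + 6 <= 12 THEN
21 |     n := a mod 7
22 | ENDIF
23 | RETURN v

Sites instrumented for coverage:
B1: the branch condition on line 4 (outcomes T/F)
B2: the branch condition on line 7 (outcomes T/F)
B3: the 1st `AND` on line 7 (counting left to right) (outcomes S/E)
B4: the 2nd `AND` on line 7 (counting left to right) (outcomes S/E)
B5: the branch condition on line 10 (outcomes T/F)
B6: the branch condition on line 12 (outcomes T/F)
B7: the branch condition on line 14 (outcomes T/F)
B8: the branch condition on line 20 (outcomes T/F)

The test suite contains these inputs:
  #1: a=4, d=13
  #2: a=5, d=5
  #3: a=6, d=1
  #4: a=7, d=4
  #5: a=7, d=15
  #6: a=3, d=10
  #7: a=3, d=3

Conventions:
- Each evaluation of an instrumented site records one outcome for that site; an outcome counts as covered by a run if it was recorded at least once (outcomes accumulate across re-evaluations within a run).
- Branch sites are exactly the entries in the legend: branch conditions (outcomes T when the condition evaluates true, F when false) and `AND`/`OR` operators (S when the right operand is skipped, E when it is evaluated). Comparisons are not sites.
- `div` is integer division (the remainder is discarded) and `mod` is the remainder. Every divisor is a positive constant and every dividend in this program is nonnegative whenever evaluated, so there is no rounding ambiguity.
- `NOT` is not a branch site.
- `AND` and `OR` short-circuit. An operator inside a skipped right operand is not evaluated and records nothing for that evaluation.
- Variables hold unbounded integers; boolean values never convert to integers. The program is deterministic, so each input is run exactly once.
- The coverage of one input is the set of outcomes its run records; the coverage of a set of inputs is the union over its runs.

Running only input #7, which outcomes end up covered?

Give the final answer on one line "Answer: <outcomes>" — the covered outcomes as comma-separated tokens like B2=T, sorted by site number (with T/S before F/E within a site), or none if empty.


Event log for input #7 (a=3, d=3):
  B1->T, B3->E, B4->E, B2->F, B5->F, B6->F, B8->T
distinct outcomes covered: B1=T, B2=F, B3=E, B4=E, B5=F, B6=F, B8=T
Answer: B1=T, B2=F, B3=E, B4=E, B5=F, B6=F, B8=T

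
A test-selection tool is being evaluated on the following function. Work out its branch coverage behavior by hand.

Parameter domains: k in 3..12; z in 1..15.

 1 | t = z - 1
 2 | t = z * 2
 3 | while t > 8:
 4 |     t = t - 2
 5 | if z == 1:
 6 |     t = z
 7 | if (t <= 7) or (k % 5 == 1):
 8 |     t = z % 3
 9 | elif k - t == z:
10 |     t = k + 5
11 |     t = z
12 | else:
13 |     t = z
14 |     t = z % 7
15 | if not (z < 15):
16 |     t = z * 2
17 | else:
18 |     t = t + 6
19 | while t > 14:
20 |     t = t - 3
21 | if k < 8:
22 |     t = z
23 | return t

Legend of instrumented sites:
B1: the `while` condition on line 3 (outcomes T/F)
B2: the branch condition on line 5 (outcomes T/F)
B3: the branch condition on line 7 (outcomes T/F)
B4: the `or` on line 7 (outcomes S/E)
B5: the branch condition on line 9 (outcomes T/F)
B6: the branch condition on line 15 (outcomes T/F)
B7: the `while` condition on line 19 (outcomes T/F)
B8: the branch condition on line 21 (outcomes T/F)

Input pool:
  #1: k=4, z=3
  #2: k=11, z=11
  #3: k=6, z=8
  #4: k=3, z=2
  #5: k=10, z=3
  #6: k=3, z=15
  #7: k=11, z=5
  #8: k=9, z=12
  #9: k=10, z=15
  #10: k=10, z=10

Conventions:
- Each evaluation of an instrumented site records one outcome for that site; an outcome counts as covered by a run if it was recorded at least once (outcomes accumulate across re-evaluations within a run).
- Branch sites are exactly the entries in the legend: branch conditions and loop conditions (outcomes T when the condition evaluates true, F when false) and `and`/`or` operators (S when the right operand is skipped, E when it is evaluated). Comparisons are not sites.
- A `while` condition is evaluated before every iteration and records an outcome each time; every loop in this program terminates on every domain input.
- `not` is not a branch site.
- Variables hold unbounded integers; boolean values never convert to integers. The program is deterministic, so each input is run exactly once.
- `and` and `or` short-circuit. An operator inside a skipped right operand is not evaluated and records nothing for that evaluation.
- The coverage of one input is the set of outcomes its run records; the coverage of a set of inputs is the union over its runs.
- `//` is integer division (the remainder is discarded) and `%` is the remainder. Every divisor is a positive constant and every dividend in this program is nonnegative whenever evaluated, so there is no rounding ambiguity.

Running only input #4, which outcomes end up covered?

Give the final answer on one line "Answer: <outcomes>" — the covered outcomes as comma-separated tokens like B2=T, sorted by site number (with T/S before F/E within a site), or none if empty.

Tracing the run of input #4 (k=3, z=2):
  B1->F, B2->F, B4->S, B3->T, B6->F, B7->F, B8->T
collecting distinct outcomes: B1=F, B2=F, B3=T, B4=S, B6=F, B7=F, B8=T

Answer: B1=F, B2=F, B3=T, B4=S, B6=F, B7=F, B8=T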